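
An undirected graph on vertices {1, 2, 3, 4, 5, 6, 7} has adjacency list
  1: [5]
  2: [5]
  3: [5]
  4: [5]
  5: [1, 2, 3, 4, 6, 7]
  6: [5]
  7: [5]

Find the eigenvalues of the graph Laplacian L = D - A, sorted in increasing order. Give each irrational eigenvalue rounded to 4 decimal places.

With the vertex order [1, 2, 3, 4, 5, 6, 7], the degrees are [1, 1, 1, 1, 6, 1, 1], giving D = diag(1, 1, 1, 1, 6, 1, 1) and L = D - A. Since every row of L sums to 0, the all-ones vector is in the kernel and 0 is an eigenvalue. The single zero eigenvalue shows the graph is connected. By the matrix-tree theorem the graph has (1/7) * product of the nonzero eigenvalues = 1 spanning tree.

[0, 1, 1, 1, 1, 1, 7]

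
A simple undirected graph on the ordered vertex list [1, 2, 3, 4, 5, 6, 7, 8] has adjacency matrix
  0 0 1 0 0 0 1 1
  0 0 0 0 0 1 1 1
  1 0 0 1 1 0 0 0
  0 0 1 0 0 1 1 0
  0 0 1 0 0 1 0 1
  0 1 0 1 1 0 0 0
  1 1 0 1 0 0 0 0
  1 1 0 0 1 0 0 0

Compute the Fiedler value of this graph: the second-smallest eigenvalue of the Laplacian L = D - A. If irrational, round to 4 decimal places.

With the vertex order [1, 2, 3, 4, 5, 6, 7, 8], the degrees are [3, 3, 3, 3, 3, 3, 3, 3], giving D = diag(3, 3, 3, 3, 3, 3, 3, 3) and L = D - A. The sorted Laplacian eigenvalues are [0, 2, 2, 2, 4, 4, 4, 6]; the algebraic connectivity is the second entry, 2. The eigenvalues sum to 24, which equals trace(L) = 2|E|.

2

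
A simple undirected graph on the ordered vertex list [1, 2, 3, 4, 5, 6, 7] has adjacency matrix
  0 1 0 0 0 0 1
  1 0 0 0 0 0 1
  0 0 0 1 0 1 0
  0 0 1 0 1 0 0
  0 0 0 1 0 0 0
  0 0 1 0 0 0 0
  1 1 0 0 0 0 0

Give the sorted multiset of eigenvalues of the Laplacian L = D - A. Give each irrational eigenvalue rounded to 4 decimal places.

With the vertex order [1, 2, 3, 4, 5, 6, 7], the degrees are [2, 2, 2, 2, 1, 1, 2], giving D = diag(2, 2, 2, 2, 1, 1, 2) and L = D - A. The multiplicity of 0 as a Laplacian eigenvalue equals the number of connected components. The 2 zero eigenvalues correspond to the 2 connected components. There are 2 zeros in the spectrum, matching the 2 components.

[0, 0, 0.5858, 2, 3, 3, 3.4142]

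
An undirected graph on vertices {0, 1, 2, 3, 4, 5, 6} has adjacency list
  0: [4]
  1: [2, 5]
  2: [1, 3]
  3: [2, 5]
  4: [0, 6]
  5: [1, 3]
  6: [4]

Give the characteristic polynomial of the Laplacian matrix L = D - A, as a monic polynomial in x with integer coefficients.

x^7 - 12x^6 + 55x^5 - 120x^4 + 124x^3 - 48x^2

With the vertex order [0, 1, 2, 3, 4, 5, 6], the degrees are [1, 2, 2, 2, 2, 2, 1], giving D = diag(1, 2, 2, 2, 2, 2, 1) and L = D - A. Computing det(xI - L) by cofactor expansion (or equivalently via sum-over-permutations) gives x^7 - 12x^6 + 55x^5 - 120x^4 + 124x^3 - 48x^2. Since p(0) = det(-L) = 0, x divides p(x). The largest eigenvalue, 4, is at most the vertex count 7. The eigenvalues sum to 12, which equals trace(L) = 2|E|.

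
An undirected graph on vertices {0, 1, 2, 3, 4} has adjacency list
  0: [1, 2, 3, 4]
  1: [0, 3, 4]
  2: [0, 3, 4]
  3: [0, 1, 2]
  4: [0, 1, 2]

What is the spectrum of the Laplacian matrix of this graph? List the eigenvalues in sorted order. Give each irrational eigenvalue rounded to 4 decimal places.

Reading degrees in the order [0, 1, 2, 3, 4] gives [4, 3, 3, 3, 3]; set D = diag(4, 3, 3, 3, 3) and form L = D - A. Since every row of L sums to 0, the all-ones vector is in the kernel and 0 is an eigenvalue. The single zero eigenvalue shows the graph is connected. By the matrix-tree theorem the graph has (1/5) * product of the nonzero eigenvalues = 45 spanning trees.

[0, 3, 3, 5, 5]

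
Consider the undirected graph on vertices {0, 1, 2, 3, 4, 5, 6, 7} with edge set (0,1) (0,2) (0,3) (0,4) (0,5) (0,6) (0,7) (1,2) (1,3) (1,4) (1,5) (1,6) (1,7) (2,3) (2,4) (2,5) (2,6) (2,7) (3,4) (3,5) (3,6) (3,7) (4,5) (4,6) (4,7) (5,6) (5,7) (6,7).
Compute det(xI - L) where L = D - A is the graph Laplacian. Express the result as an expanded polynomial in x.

Reading degrees in the order [0, 1, 2, 3, 4, 5, 6, 7] gives [7, 7, 7, 7, 7, 7, 7, 7]; set D = diag(7, 7, 7, 7, 7, 7, 7, 7) and form L = D - A. L has integer entries, so p(x) = det(xI - L) has integer coefficients. Expanding the determinant yields x^8 - 56x^7 + 1344x^6 - 17920x^5 + 143360x^4 - 688128x^3 + 1835008x^2 - 2097152x. The coefficient of x^7 equals -trace(L) = -56, matching the sum of degrees. The largest eigenvalue, 8, is at most the vertex count 8.

x^8 - 56x^7 + 1344x^6 - 17920x^5 + 143360x^4 - 688128x^3 + 1835008x^2 - 2097152x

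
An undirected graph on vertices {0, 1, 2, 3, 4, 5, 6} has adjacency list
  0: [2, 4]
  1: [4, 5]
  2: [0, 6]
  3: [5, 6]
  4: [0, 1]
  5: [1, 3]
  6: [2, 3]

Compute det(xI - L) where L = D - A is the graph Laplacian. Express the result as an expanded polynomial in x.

With the vertex order [0, 1, 2, 3, 4, 5, 6], the degrees are [2, 2, 2, 2, 2, 2, 2], giving D = diag(2, 2, 2, 2, 2, 2, 2) and L = D - A. Computing det(xI - L) by cofactor expansion (or equivalently via sum-over-permutations) gives x^7 - 14x^6 + 77x^5 - 210x^4 + 294x^3 - 196x^2 + 49x. Since p(0) = det(-L) = 0, x divides p(x). There is one zero in the spectrum, matching the 1 component.

x^7 - 14x^6 + 77x^5 - 210x^4 + 294x^3 - 196x^2 + 49x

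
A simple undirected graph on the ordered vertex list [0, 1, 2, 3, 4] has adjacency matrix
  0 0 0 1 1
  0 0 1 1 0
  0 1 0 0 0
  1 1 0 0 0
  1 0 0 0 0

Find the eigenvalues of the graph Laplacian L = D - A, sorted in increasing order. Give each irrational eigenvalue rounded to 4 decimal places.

[0, 0.3820, 1.3820, 2.6180, 3.6180]

Each diagonal entry of L is the vertex degree and each off-diagonal entry is -1 where an edge is present, 0 otherwise; in the order [0, 1, 2, 3, 4] the diagonal is [2, 2, 1, 2, 1]. The multiplicity of 0 as a Laplacian eigenvalue equals the number of connected components. The single zero eigenvalue shows the graph is connected. The largest eigenvalue, 3.6180, is at most the vertex count 5. There is one zero in the spectrum, matching the 1 component.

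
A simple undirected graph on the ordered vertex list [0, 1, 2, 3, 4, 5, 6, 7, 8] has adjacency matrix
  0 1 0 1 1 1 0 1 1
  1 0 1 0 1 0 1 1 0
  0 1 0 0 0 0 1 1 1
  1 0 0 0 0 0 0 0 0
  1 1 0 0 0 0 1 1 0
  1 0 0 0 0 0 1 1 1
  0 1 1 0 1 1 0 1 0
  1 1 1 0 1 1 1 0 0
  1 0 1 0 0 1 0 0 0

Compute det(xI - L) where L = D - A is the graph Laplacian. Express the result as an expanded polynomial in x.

Reading degrees in the order [0, 1, 2, 3, 4, 5, 6, 7, 8] gives [6, 5, 4, 1, 4, 4, 5, 6, 3]; set D = diag(6, 5, 4, 1, 4, 4, 5, 6, 3) and form L = D - A. L has integer entries, so p(x) = det(xI - L) has integer coefficients. Expanding the determinant yields x^9 - 38x^8 + 613x^7 - 5458x^6 + 29160x^5 - 94914x^4 + 181463x^3 - 182346x^2 + 70695x. Since p(0) = det(-L) = 0, x divides p(x). There is one zero in the spectrum, matching the 1 component.

x^9 - 38x^8 + 613x^7 - 5458x^6 + 29160x^5 - 94914x^4 + 181463x^3 - 182346x^2 + 70695x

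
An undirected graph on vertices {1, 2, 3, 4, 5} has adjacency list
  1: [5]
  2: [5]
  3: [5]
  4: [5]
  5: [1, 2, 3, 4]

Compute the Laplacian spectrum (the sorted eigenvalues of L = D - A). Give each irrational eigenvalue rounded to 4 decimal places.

Reading degrees in the order [1, 2, 3, 4, 5] gives [1, 1, 1, 1, 4]; set D = diag(1, 1, 1, 1, 4) and form L = D - A. Since every row of L sums to 0, the all-ones vector is in the kernel and 0 is an eigenvalue. The single zero eigenvalue shows the graph is connected. The largest eigenvalue, 5, is at most the vertex count 5. By the matrix-tree theorem the graph has (1/5) * product of the nonzero eigenvalues = 1 spanning tree.

[0, 1, 1, 1, 5]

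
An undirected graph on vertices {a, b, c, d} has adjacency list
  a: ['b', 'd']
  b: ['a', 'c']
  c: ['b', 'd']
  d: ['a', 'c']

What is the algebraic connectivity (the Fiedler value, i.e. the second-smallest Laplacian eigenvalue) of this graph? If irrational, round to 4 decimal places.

2

With the vertex order [a, b, c, d], the degrees are [2, 2, 2, 2], giving D = diag(2, 2, 2, 2) and L = D - A. Computing the eigenvalues of L and sorting gives [0, 2, 2, 4]. The Fiedler value lambda_2 = 2 is strictly positive, so the graph is connected.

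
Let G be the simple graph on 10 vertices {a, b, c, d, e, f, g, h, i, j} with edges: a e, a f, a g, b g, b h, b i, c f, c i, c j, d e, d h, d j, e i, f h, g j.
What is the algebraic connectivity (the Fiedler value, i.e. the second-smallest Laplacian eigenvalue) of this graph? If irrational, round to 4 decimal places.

2

With the vertex order [a, b, c, d, e, f, g, h, i, j], the degrees are [3, 3, 3, 3, 3, 3, 3, 3, 3, 3], giving D = diag(3, 3, 3, 3, 3, 3, 3, 3, 3, 3) and L = D - A. The smallest Laplacian eigenvalue is always 0. The next one, lambda_2 = 2, measures how hard the graph is to disconnect: larger values mean better connectivity. The largest eigenvalue, 5, is at most the vertex count 10. By the matrix-tree theorem the graph has (1/10) * product of the nonzero eigenvalues = 2000 spanning trees.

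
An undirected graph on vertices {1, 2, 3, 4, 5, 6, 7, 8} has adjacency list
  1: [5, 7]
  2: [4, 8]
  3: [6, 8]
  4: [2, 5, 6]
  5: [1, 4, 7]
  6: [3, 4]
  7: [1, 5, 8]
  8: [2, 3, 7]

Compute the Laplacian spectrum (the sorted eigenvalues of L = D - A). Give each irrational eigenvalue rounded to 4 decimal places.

[0, 0.7369, 1.4843, 1.7530, 3.1826, 3.4450, 4.5962, 4.8019]

Reading degrees in the order [1, 2, 3, 4, 5, 6, 7, 8] gives [2, 2, 2, 3, 3, 2, 3, 3]; set D = diag(2, 2, 2, 3, 3, 2, 3, 3) and form L = D - A. Since every row of L sums to 0, the all-ones vector is in the kernel and 0 is an eigenvalue. The single zero eigenvalue shows the graph is connected. By the matrix-tree theorem the graph has (1/8) * product of the nonzero eigenvalues = 58 spanning trees.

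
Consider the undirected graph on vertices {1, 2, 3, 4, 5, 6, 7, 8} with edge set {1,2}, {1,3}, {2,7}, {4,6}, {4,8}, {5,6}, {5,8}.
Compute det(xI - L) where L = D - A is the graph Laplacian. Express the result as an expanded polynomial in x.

x^8 - 14x^7 + 78x^6 - 220x^5 + 328x^4 - 240x^3 + 64x^2

Reading degrees in the order [1, 2, 3, 4, 5, 6, 7, 8] gives [2, 2, 1, 2, 2, 2, 1, 2]; set D = diag(2, 2, 1, 2, 2, 2, 1, 2) and form L = D - A. L has integer entries, so p(x) = det(xI - L) has integer coefficients. Expanding the determinant yields x^8 - 14x^7 + 78x^6 - 220x^5 + 328x^4 - 240x^3 + 64x^2. Since p(0) = det(-L) = 0, x divides p(x). The largest eigenvalue, 4, is at most the vertex count 8. The eigenvalues sum to 14, which equals trace(L) = 2|E|.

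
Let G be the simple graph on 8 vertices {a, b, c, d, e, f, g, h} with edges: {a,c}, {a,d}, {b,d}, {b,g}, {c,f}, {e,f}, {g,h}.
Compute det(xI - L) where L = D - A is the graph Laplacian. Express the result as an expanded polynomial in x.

x^8 - 14x^7 + 78x^6 - 220x^5 + 330x^4 - 252x^3 + 84x^2 - 8x

With the vertex order [a, b, c, d, e, f, g, h], the degrees are [2, 2, 2, 2, 1, 2, 2, 1], giving D = diag(2, 2, 2, 2, 1, 2, 2, 1) and L = D - A. Computing det(xI - L) by cofactor expansion (or equivalently via sum-over-permutations) gives x^8 - 14x^7 + 78x^6 - 220x^5 + 330x^4 - 252x^3 + 84x^2 - 8x. The constant term is 0 because L is singular (the all-ones vector lies in its kernel). By the matrix-tree theorem the graph has (1/8) * product of the nonzero eigenvalues = 1 spanning tree. The largest eigenvalue, 3.8478, is at most the vertex count 8.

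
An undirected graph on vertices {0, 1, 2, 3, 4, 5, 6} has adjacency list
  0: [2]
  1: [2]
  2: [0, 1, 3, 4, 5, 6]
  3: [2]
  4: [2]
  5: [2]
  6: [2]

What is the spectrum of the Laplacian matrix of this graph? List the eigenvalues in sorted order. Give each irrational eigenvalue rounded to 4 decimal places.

[0, 1, 1, 1, 1, 1, 7]

With the vertex order [0, 1, 2, 3, 4, 5, 6], the degrees are [1, 1, 6, 1, 1, 1, 1], giving D = diag(1, 1, 6, 1, 1, 1, 1) and L = D - A. The multiplicity of 0 as a Laplacian eigenvalue equals the number of connected components. The single zero eigenvalue shows the graph is connected. The eigenvalues sum to 12, which equals trace(L) = 2|E|. By the matrix-tree theorem the graph has (1/7) * product of the nonzero eigenvalues = 1 spanning tree.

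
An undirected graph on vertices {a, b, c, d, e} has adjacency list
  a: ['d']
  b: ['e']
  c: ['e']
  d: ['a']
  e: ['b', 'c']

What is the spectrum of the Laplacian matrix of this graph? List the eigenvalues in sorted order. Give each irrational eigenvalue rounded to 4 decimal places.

[0, 0, 1, 2, 3]

Each diagonal entry of L is the vertex degree and each off-diagonal entry is -1 where an edge is present, 0 otherwise; in the order [a, b, c, d, e] the diagonal is [1, 1, 1, 1, 2]. Since every row of L sums to 0, the all-ones vector is in the kernel and 0 is an eigenvalue. The 2 zero eigenvalues correspond to the 2 connected components. There are 2 zeros in the spectrum, matching the 2 components.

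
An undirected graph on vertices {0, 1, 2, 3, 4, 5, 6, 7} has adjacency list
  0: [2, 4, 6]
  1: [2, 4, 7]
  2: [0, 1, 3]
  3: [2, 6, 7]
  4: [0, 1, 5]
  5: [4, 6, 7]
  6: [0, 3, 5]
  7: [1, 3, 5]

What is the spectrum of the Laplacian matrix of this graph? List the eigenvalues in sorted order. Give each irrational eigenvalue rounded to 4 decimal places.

[0, 2, 2, 2, 4, 4, 4, 6]

With the vertex order [0, 1, 2, 3, 4, 5, 6, 7], the degrees are [3, 3, 3, 3, 3, 3, 3, 3], giving D = diag(3, 3, 3, 3, 3, 3, 3, 3) and L = D - A. Diagonalising L (or applying a numerical eigensolver to the 8x8 matrix) gives the spectrum above. The largest eigenvalue, 6, is at most the vertex count 8. The eigenvalues sum to 24, which equals trace(L) = 2|E|.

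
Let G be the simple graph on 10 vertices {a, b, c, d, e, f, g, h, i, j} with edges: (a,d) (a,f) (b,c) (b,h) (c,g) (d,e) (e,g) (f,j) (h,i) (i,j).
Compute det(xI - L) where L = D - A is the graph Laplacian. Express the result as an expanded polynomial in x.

With the vertex order [a, b, c, d, e, f, g, h, i, j], the degrees are [2, 2, 2, 2, 2, 2, 2, 2, 2, 2], giving D = diag(2, 2, 2, 2, 2, 2, 2, 2, 2, 2) and L = D - A. L has integer entries, so p(x) = det(xI - L) has integer coefficients. Expanding the determinant yields x^10 - 20x^9 + 170x^8 - 800x^7 + 2275x^6 - 4004x^5 + 4290x^4 - 2640x^3 + 825x^2 - 100x. The constant term is 0 because L is singular (the all-ones vector lies in its kernel). There is one zero in the spectrum, matching the 1 component. The eigenvalues sum to 20, which equals trace(L) = 2|E|.

x^10 - 20x^9 + 170x^8 - 800x^7 + 2275x^6 - 4004x^5 + 4290x^4 - 2640x^3 + 825x^2 - 100x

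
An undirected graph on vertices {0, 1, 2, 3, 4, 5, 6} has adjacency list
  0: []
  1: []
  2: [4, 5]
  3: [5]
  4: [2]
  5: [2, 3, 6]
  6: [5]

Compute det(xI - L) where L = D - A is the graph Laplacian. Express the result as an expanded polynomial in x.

x^7 - 8x^6 + 20x^5 - 18x^4 + 5x^3

Reading degrees in the order [0, 1, 2, 3, 4, 5, 6] gives [0, 0, 2, 1, 1, 3, 1]; set D = diag(0, 0, 2, 1, 1, 3, 1) and form L = D - A. L has integer entries, so p(x) = det(xI - L) has integer coefficients. Expanding the determinant yields x^7 - 8x^6 + 20x^5 - 18x^4 + 5x^3. The coefficient of x^6 equals -trace(L) = -8, matching the sum of degrees. There are 3 zeros in the spectrum, matching the 3 components.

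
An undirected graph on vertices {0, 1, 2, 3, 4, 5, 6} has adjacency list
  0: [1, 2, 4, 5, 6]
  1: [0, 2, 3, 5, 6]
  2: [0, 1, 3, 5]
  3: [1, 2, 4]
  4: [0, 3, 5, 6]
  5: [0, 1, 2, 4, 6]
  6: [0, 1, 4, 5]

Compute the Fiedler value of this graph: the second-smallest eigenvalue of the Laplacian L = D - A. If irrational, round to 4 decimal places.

2.7717

With the vertex order [0, 1, 2, 3, 4, 5, 6], the degrees are [5, 5, 4, 3, 4, 5, 4], giving D = diag(5, 5, 4, 3, 4, 5, 4) and L = D - A. Computing the eigenvalues of L and sorting gives [0, 2.7717, 3.6396, 4.8141, 6, 6, 6.7746]. The Fiedler value lambda_2 = 2.7717 is strictly positive, so the graph is connected. There is one zero in the spectrum, matching the 1 component.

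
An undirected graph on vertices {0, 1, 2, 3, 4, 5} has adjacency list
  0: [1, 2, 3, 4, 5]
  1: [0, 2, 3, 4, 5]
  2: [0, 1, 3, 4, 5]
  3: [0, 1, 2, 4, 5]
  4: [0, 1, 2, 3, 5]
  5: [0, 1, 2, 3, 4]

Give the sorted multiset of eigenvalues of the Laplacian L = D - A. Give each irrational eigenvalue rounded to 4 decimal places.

[0, 6, 6, 6, 6, 6]

With the vertex order [0, 1, 2, 3, 4, 5], the degrees are [5, 5, 5, 5, 5, 5], giving D = diag(5, 5, 5, 5, 5, 5) and L = D - A. Since every row of L sums to 0, the all-ones vector is in the kernel and 0 is an eigenvalue. There is one zero in the spectrum, matching the 1 component.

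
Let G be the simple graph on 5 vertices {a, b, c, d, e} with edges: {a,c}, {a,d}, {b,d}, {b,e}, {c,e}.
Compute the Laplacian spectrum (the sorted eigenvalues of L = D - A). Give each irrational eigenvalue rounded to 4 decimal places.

With the vertex order [a, b, c, d, e], the degrees are [2, 2, 2, 2, 2], giving D = diag(2, 2, 2, 2, 2) and L = D - A. Diagonalising L (or applying a numerical eigensolver to the 5x5 matrix) gives the spectrum above.

[0, 1.3820, 1.3820, 3.6180, 3.6180]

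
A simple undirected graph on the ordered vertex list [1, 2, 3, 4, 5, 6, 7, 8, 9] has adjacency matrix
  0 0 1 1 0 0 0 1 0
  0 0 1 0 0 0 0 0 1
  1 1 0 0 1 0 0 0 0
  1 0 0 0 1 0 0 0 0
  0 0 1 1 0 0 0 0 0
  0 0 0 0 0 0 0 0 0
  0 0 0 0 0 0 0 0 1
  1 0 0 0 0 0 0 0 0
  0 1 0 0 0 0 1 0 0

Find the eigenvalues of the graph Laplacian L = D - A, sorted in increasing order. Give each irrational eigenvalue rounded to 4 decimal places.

[0, 0, 0.2442, 0.8455, 1.3465, 2.4678, 2.7742, 3.4537, 4.8681]

Reading degrees in the order [1, 2, 3, 4, 5, 6, 7, 8, 9] gives [3, 2, 3, 2, 2, 0, 1, 1, 2]; set D = diag(3, 2, 3, 2, 2, 0, 1, 1, 2) and form L = D - A. The multiplicity of 0 as a Laplacian eigenvalue equals the number of connected components. The 2 zero eigenvalues correspond to the 2 connected components. The largest eigenvalue, 4.8681, is at most the vertex count 9.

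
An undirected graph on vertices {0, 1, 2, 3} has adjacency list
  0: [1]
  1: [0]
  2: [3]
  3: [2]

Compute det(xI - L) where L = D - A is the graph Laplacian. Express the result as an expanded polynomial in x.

x^4 - 4x^3 + 4x^2

Reading degrees in the order [0, 1, 2, 3] gives [1, 1, 1, 1]; set D = diag(1, 1, 1, 1) and form L = D - A. The eigenvalues of L are [0, 0, 2, 2]; the characteristic polynomial is the product of (x - lambda_i), which multiplies out to x^4 - 4x^3 + 4x^2. The coefficient of x^3 equals -trace(L) = -4, matching the sum of degrees.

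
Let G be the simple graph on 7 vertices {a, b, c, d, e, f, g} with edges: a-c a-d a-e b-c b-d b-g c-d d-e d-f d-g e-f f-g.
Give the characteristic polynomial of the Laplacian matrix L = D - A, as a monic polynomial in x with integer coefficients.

x^7 - 24x^6 + 231x^5 - 1140x^4 + 3036x^3 - 4128x^2 + 2240x

With the vertex order [a, b, c, d, e, f, g], the degrees are [3, 3, 3, 6, 3, 3, 3], giving D = diag(3, 3, 3, 6, 3, 3, 3) and L = D - A. L has integer entries, so p(x) = det(xI - L) has integer coefficients. Expanding the determinant yields x^7 - 24x^6 + 231x^5 - 1140x^4 + 3036x^3 - 4128x^2 + 2240x. Since p(0) = det(-L) = 0, x divides p(x). By the matrix-tree theorem the graph has (1/7) * product of the nonzero eigenvalues = 320 spanning trees. The largest eigenvalue, 7, is at most the vertex count 7.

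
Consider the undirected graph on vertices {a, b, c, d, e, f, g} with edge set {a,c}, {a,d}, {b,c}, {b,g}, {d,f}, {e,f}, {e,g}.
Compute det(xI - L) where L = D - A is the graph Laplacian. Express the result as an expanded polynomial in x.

x^7 - 14x^6 + 77x^5 - 210x^4 + 294x^3 - 196x^2 + 49x

Each diagonal entry of L is the vertex degree and each off-diagonal entry is -1 where an edge is present, 0 otherwise; in the order [a, b, c, d, e, f, g] the diagonal is [2, 2, 2, 2, 2, 2, 2]. Computing det(xI - L) by cofactor expansion (or equivalently via sum-over-permutations) gives x^7 - 14x^6 + 77x^5 - 210x^4 + 294x^3 - 196x^2 + 49x. The constant term is 0 because L is singular (the all-ones vector lies in its kernel). By the matrix-tree theorem the graph has (1/7) * product of the nonzero eigenvalues = 7 spanning trees. The largest eigenvalue, 3.8019, is at most the vertex count 7.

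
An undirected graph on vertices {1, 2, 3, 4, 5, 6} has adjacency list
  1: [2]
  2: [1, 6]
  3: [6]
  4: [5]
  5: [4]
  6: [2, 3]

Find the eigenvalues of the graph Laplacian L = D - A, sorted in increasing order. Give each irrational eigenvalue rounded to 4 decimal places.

With the vertex order [1, 2, 3, 4, 5, 6], the degrees are [1, 2, 1, 1, 1, 2], giving D = diag(1, 2, 1, 1, 1, 2) and L = D - A. L is symmetric positive semidefinite, so every eigenvalue is real and nonnegative. The 2 zero eigenvalues correspond to the 2 connected components. The largest eigenvalue, 3.4142, is at most the vertex count 6.

[0, 0, 0.5858, 2, 2, 3.4142]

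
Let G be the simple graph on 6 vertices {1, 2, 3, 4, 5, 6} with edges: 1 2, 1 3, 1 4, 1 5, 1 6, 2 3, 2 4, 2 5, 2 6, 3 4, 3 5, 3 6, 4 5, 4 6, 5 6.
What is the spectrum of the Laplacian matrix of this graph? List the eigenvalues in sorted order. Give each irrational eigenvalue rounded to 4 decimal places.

With the vertex order [1, 2, 3, 4, 5, 6], the degrees are [5, 5, 5, 5, 5, 5], giving D = diag(5, 5, 5, 5, 5, 5) and L = D - A. Since every row of L sums to 0, the all-ones vector is in the kernel and 0 is an eigenvalue. There is one zero in the spectrum, matching the 1 component. By the matrix-tree theorem the graph has (1/6) * product of the nonzero eigenvalues = 1296 spanning trees.

[0, 6, 6, 6, 6, 6]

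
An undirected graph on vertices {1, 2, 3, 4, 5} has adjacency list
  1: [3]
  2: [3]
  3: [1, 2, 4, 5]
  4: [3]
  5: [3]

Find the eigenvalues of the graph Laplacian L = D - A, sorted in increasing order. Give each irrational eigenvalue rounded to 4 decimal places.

Each diagonal entry of L is the vertex degree and each off-diagonal entry is -1 where an edge is present, 0 otherwise; in the order [1, 2, 3, 4, 5] the diagonal is [1, 1, 4, 1, 1]. L is symmetric positive semidefinite, so every eigenvalue is real and nonnegative. The single zero eigenvalue shows the graph is connected. By the matrix-tree theorem the graph has (1/5) * product of the nonzero eigenvalues = 1 spanning tree. There is one zero in the spectrum, matching the 1 component.

[0, 1, 1, 1, 5]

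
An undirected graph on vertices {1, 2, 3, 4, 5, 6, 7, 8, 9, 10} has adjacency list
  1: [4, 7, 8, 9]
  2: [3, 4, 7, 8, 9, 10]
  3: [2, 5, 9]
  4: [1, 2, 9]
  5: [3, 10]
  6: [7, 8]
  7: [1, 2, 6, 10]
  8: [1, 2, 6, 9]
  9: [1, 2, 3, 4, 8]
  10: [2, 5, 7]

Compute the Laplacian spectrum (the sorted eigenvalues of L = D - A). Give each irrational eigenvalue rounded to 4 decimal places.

Each diagonal entry of L is the vertex degree and each off-diagonal entry is -1 where an edge is present, 0 otherwise; in the order [1, 2, 3, 4, 5, 6, 7, 8, 9, 10] the diagonal is [4, 6, 3, 3, 2, 2, 4, 4, 5, 3]. The multiplicity of 0 as a Laplacian eigenvalue equals the number of connected components. By the matrix-tree theorem the graph has (1/10) * product of the nonzero eigenvalues = 6624 spanning trees.

[0, 1.1128, 1.6563, 2.5648, 3.3807, 3.7782, 4.2530, 5.5316, 6.1919, 7.5305]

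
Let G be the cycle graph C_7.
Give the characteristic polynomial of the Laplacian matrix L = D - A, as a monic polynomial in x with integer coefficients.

The graph has 7 vertices and degree multiset [2, 2, 2, 2, 2, 2, 2]; D is the diagonal matrix of degrees and L = D - A. Computing det(xI - L) by cofactor expansion (or equivalently via sum-over-permutations) gives x^7 - 14x^6 + 77x^5 - 210x^4 + 294x^3 - 196x^2 + 49x. The constant term is 0 because L is singular (the all-ones vector lies in its kernel).

x^7 - 14x^6 + 77x^5 - 210x^4 + 294x^3 - 196x^2 + 49x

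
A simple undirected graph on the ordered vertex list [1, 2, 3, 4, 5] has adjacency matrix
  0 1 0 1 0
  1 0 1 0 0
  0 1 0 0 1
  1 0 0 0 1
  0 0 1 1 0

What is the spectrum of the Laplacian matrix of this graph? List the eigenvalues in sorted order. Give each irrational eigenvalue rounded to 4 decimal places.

[0, 1.3820, 1.3820, 3.6180, 3.6180]

Reading degrees in the order [1, 2, 3, 4, 5] gives [2, 2, 2, 2, 2]; set D = diag(2, 2, 2, 2, 2) and form L = D - A. Since every row of L sums to 0, the all-ones vector is in the kernel and 0 is an eigenvalue. The single zero eigenvalue shows the graph is connected. The largest eigenvalue, 3.6180, is at most the vertex count 5.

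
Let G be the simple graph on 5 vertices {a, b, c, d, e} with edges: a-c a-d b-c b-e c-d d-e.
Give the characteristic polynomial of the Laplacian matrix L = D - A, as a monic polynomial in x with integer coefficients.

x^5 - 12x^4 + 51x^3 - 90x^2 + 55x

Reading degrees in the order [a, b, c, d, e] gives [2, 2, 3, 3, 2]; set D = diag(2, 2, 3, 3, 2) and form L = D - A. L has integer entries, so p(x) = det(xI - L) has integer coefficients. Expanding the determinant yields x^5 - 12x^4 + 51x^3 - 90x^2 + 55x. The coefficient of x^4 equals -trace(L) = -12, matching the sum of degrees. The largest eigenvalue, 4.6180, is at most the vertex count 5. By the matrix-tree theorem the graph has (1/5) * product of the nonzero eigenvalues = 11 spanning trees.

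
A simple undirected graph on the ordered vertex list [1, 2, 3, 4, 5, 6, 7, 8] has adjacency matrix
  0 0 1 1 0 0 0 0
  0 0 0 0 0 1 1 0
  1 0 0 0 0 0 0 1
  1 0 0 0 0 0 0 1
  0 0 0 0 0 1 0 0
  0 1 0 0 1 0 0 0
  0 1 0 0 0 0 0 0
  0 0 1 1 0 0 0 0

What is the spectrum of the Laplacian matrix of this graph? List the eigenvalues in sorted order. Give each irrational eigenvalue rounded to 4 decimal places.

With the vertex order [1, 2, 3, 4, 5, 6, 7, 8], the degrees are [2, 2, 2, 2, 1, 2, 1, 2], giving D = diag(2, 2, 2, 2, 1, 2, 1, 2) and L = D - A. Since every row of L sums to 0, the all-ones vector is in the kernel and 0 is an eigenvalue. The 2 zero eigenvalues correspond to the 2 connected components.

[0, 0, 0.5858, 2, 2, 2, 3.4142, 4]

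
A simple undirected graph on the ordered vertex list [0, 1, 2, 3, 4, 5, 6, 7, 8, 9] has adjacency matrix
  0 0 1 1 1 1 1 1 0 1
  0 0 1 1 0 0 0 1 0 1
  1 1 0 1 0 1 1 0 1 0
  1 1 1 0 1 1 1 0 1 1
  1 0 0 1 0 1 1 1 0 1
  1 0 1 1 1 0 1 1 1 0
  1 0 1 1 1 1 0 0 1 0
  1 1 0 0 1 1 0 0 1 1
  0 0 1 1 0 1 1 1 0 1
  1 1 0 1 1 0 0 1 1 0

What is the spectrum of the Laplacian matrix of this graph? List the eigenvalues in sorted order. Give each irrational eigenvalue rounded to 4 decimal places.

[0, 3.6975, 4.7850, 5.8049, 6.5021, 7, 7.6591, 8.1984, 8.8879, 9.4651]

Each diagonal entry of L is the vertex degree and each off-diagonal entry is -1 where an edge is present, 0 otherwise; in the order [0, 1, 2, 3, 4, 5, 6, 7, 8, 9] the diagonal is [7, 4, 6, 8, 6, 7, 6, 6, 6, 6]. Diagonalising L (or applying a numerical eigensolver to the 10x10 matrix) gives the spectrum above. The single zero eigenvalue shows the graph is connected. The eigenvalues sum to 62, which equals trace(L) = 2|E|.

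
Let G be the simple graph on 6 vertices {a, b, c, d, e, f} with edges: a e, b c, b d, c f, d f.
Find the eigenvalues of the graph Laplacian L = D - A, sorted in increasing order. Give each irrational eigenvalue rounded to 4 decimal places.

Reading degrees in the order [a, b, c, d, e, f] gives [1, 2, 2, 2, 1, 2]; set D = diag(1, 2, 2, 2, 1, 2) and form L = D - A. Diagonalising L (or applying a numerical eigensolver to the 6x6 matrix) gives the spectrum above. The 2 zero eigenvalues correspond to the 2 connected components.

[0, 0, 2, 2, 2, 4]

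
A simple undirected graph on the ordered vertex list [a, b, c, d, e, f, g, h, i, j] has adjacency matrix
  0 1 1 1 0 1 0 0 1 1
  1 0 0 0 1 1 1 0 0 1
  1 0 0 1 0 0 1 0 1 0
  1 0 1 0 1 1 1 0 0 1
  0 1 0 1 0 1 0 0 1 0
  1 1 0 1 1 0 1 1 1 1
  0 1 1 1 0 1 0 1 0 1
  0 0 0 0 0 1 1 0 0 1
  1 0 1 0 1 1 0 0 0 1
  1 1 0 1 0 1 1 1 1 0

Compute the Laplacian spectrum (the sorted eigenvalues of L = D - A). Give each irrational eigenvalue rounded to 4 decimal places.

[0, 2.6382, 3.4588, 4.5811, 5.0514, 5.9040, 6.5296, 8.1207, 8.5402, 9.1761]

Each diagonal entry of L is the vertex degree and each off-diagonal entry is -1 where an edge is present, 0 otherwise; in the order [a, b, c, d, e, f, g, h, i, j] the diagonal is [6, 5, 4, 6, 4, 8, 6, 3, 5, 7]. L is symmetric positive semidefinite, so every eigenvalue is real and nonnegative. The single zero eigenvalue shows the graph is connected.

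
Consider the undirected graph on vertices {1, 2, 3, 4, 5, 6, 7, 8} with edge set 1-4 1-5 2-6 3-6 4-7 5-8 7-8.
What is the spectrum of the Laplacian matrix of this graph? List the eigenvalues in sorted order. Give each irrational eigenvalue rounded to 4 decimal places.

[0, 0, 1, 1.3820, 1.3820, 3, 3.6180, 3.6180]

Each diagonal entry of L is the vertex degree and each off-diagonal entry is -1 where an edge is present, 0 otherwise; in the order [1, 2, 3, 4, 5, 6, 7, 8] the diagonal is [2, 1, 1, 2, 2, 2, 2, 2]. Diagonalising L (or applying a numerical eigensolver to the 8x8 matrix) gives the spectrum above. The 2 zero eigenvalues correspond to the 2 connected components.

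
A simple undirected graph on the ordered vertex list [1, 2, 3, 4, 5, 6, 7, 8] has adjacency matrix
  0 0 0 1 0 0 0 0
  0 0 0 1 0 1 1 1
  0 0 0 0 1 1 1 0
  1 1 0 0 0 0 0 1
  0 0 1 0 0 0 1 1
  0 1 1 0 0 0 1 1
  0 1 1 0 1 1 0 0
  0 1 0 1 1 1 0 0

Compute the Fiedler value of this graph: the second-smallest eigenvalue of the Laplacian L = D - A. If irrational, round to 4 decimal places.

Reading degrees in the order [1, 2, 3, 4, 5, 6, 7, 8] gives [1, 4, 3, 3, 3, 4, 4, 4]; set D = diag(1, 4, 3, 3, 3, 4, 4, 4) and form L = D - A. The smallest Laplacian eigenvalue is always 0. The next one, lambda_2 = 0.6422, measures how hard the graph is to disconnect: larger values mean better connectivity. By the matrix-tree theorem the graph has (1/8) * product of the nonzero eigenvalues = 329 spanning trees.

0.6422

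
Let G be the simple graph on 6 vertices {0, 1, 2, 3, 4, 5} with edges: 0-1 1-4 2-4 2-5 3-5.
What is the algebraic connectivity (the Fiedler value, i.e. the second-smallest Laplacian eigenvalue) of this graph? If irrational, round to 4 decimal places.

With the vertex order [0, 1, 2, 3, 4, 5], the degrees are [1, 2, 2, 1, 2, 2], giving D = diag(1, 2, 2, 1, 2, 2) and L = D - A. The sorted Laplacian eigenvalues are [0, 0.2679, 1, 2, 3, 3.7321]; the algebraic connectivity is the second entry, 0.2679. The largest eigenvalue, 3.7321, is at most the vertex count 6.

0.2679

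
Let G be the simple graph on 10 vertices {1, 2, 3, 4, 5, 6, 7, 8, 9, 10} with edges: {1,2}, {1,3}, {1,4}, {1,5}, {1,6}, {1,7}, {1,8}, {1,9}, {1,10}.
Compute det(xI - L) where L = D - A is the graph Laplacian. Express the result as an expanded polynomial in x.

Each diagonal entry of L is the vertex degree and each off-diagonal entry is -1 where an edge is present, 0 otherwise; in the order [1, 2, 3, 4, 5, 6, 7, 8, 9, 10] the diagonal is [9, 1, 1, 1, 1, 1, 1, 1, 1, 1]. The eigenvalues of L are [0, 1, 1, 1, 1, 1, 1, 1, 1, 10]; the characteristic polynomial is the product of (x - lambda_i), which multiplies out to x^10 - 18x^9 + 108x^8 - 336x^7 + 630x^6 - 756x^5 + 588x^4 - 288x^3 + 81x^2 - 10x. The coefficient of x^9 equals -trace(L) = -18, matching the sum of degrees. There is one zero in the spectrum, matching the 1 component. The eigenvalues sum to 18, which equals trace(L) = 2|E|.

x^10 - 18x^9 + 108x^8 - 336x^7 + 630x^6 - 756x^5 + 588x^4 - 288x^3 + 81x^2 - 10x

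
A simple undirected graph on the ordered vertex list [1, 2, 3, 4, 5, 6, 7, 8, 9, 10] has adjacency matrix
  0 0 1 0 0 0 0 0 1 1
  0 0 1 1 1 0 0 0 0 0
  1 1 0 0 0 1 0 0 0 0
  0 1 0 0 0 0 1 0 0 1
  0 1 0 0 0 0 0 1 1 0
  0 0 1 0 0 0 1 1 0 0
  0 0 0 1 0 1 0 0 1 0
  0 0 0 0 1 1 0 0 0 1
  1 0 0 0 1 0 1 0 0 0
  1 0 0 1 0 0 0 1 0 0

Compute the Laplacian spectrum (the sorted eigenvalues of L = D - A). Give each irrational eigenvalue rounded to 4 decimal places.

Each diagonal entry of L is the vertex degree and each off-diagonal entry is -1 where an edge is present, 0 otherwise; in the order [1, 2, 3, 4, 5, 6, 7, 8, 9, 10] the diagonal is [3, 3, 3, 3, 3, 3, 3, 3, 3, 3]. Diagonalising L (or applying a numerical eigensolver to the 10x10 matrix) gives the spectrum above. The single zero eigenvalue shows the graph is connected.

[0, 2, 2, 2, 2, 2, 5, 5, 5, 5]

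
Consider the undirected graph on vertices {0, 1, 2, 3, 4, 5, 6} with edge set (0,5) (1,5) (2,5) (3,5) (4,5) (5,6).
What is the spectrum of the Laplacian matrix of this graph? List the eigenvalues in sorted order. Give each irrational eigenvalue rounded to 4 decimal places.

With the vertex order [0, 1, 2, 3, 4, 5, 6], the degrees are [1, 1, 1, 1, 1, 6, 1], giving D = diag(1, 1, 1, 1, 1, 6, 1) and L = D - A. Since every row of L sums to 0, the all-ones vector is in the kernel and 0 is an eigenvalue.

[0, 1, 1, 1, 1, 1, 7]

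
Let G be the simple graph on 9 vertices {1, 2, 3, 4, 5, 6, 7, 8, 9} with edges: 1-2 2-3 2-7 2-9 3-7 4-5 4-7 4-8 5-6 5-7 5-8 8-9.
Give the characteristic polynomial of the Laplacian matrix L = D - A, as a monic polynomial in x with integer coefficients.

With the vertex order [1, 2, 3, 4, 5, 6, 7, 8, 9], the degrees are [1, 4, 2, 3, 4, 1, 4, 3, 2], giving D = diag(1, 4, 2, 3, 4, 1, 4, 3, 2) and L = D - A. L has integer entries, so p(x) = det(xI - L) has integer coefficients. Expanding the determinant yields x^9 - 24x^8 + 238x^7 - 1262x^6 + 3874x^5 - 6982x^4 + 7164x^3 - 3802x^2 + 792x. The constant term is 0 because L is singular (the all-ones vector lies in its kernel). By the matrix-tree theorem the graph has (1/9) * product of the nonzero eigenvalues = 88 spanning trees. There is one zero in the spectrum, matching the 1 component.

x^9 - 24x^8 + 238x^7 - 1262x^6 + 3874x^5 - 6982x^4 + 7164x^3 - 3802x^2 + 792x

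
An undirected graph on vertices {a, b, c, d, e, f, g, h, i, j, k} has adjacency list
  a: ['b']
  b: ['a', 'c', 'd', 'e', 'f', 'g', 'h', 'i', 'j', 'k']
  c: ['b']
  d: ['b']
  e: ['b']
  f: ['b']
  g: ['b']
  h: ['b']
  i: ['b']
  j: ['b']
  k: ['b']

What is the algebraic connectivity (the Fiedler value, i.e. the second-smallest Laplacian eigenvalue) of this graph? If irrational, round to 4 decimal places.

1

With the vertex order [a, b, c, d, e, f, g, h, i, j, k], the degrees are [1, 10, 1, 1, 1, 1, 1, 1, 1, 1, 1], giving D = diag(1, 10, 1, 1, 1, 1, 1, 1, 1, 1, 1) and L = D - A. Computing the eigenvalues of L and sorting gives [0, 1, 1, 1, 1, 1, 1, 1, 1, 1, 11]. The Fiedler value lambda_2 = 1 is strictly positive, so the graph is connected. By the matrix-tree theorem the graph has (1/11) * product of the nonzero eigenvalues = 1 spanning tree.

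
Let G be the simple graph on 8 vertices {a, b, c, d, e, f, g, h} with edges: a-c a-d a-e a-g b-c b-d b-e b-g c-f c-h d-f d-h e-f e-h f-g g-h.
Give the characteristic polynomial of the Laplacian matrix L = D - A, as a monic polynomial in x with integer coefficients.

x^8 - 32x^7 + 432x^6 - 3200x^5 + 14080x^4 - 36864x^3 + 53248x^2 - 32768x

Each diagonal entry of L is the vertex degree and each off-diagonal entry is -1 where an edge is present, 0 otherwise; in the order [a, b, c, d, e, f, g, h] the diagonal is [4, 4, 4, 4, 4, 4, 4, 4]. L has integer entries, so p(x) = det(xI - L) has integer coefficients. Expanding the determinant yields x^8 - 32x^7 + 432x^6 - 3200x^5 + 14080x^4 - 36864x^3 + 53248x^2 - 32768x. The coefficient of x^7 equals -trace(L) = -32, matching the sum of degrees. There is one zero in the spectrum, matching the 1 component. The largest eigenvalue, 8, is at most the vertex count 8.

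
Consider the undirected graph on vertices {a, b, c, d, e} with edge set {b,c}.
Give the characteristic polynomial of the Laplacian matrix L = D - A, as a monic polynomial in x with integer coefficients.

x^5 - 2x^4

Each diagonal entry of L is the vertex degree and each off-diagonal entry is -1 where an edge is present, 0 otherwise; in the order [a, b, c, d, e] the diagonal is [0, 1, 1, 0, 0]. L has integer entries, so p(x) = det(xI - L) has integer coefficients. Expanding the determinant yields x^5 - 2x^4. Since p(0) = det(-L) = 0, x divides p(x). There are 4 zeros in the spectrum, matching the 4 components.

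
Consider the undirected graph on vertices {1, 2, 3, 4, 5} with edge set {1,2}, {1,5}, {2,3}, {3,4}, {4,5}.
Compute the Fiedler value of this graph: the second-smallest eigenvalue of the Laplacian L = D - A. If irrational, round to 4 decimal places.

With the vertex order [1, 2, 3, 4, 5], the degrees are [2, 2, 2, 2, 2], giving D = diag(2, 2, 2, 2, 2) and L = D - A. The sorted Laplacian eigenvalues are [0, 1.3820, 1.3820, 3.6180, 3.6180]; the algebraic connectivity is the second entry, 1.3820.

1.3820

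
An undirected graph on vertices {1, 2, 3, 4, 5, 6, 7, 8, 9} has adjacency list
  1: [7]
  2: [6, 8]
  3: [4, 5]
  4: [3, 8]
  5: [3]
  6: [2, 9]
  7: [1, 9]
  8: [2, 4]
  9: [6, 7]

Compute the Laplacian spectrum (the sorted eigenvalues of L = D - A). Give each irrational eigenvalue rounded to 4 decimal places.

[0, 0.1206, 0.4679, 1, 1.6527, 2.3473, 3, 3.5321, 3.8794]

Reading degrees in the order [1, 2, 3, 4, 5, 6, 7, 8, 9] gives [1, 2, 2, 2, 1, 2, 2, 2, 2]; set D = diag(1, 2, 2, 2, 1, 2, 2, 2, 2) and form L = D - A. Diagonalising L (or applying a numerical eigensolver to the 9x9 matrix) gives the spectrum above.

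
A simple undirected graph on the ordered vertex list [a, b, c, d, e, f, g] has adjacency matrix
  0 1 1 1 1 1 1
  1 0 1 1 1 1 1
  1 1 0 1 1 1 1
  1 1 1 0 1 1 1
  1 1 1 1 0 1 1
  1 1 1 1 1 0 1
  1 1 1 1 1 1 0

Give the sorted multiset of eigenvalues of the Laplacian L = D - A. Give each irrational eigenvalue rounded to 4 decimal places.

[0, 7, 7, 7, 7, 7, 7]

Reading degrees in the order [a, b, c, d, e, f, g] gives [6, 6, 6, 6, 6, 6, 6]; set D = diag(6, 6, 6, 6, 6, 6, 6) and form L = D - A. L is symmetric positive semidefinite, so every eigenvalue is real and nonnegative. By the matrix-tree theorem the graph has (1/7) * product of the nonzero eigenvalues = 16807 spanning trees. The largest eigenvalue, 7, is at most the vertex count 7.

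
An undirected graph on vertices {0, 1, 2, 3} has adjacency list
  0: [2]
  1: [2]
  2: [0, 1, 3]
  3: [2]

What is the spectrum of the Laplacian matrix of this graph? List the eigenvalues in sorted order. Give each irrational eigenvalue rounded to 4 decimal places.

[0, 1, 1, 4]

Reading degrees in the order [0, 1, 2, 3] gives [1, 1, 3, 1]; set D = diag(1, 1, 3, 1) and form L = D - A. The multiplicity of 0 as a Laplacian eigenvalue equals the number of connected components. The single zero eigenvalue shows the graph is connected. There is one zero in the spectrum, matching the 1 component.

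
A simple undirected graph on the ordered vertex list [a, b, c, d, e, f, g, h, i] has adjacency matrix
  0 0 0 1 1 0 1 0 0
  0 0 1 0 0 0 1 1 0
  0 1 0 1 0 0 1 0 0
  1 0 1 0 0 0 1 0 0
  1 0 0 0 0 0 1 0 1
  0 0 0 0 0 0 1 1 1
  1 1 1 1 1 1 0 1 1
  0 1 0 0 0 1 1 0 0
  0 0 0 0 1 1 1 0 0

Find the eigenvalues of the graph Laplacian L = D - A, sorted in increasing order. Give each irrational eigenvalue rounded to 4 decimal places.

[0, 1.5858, 1.5858, 3, 3, 4.4142, 4.4142, 5, 9]

Each diagonal entry of L is the vertex degree and each off-diagonal entry is -1 where an edge is present, 0 otherwise; in the order [a, b, c, d, e, f, g, h, i] the diagonal is [3, 3, 3, 3, 3, 3, 8, 3, 3]. The multiplicity of 0 as a Laplacian eigenvalue equals the number of connected components. The single zero eigenvalue shows the graph is connected.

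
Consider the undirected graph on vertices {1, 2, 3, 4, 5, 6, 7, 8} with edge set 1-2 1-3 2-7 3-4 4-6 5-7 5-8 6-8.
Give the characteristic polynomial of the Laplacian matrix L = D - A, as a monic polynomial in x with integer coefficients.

With the vertex order [1, 2, 3, 4, 5, 6, 7, 8], the degrees are [2, 2, 2, 2, 2, 2, 2, 2], giving D = diag(2, 2, 2, 2, 2, 2, 2, 2) and L = D - A. L has integer entries, so p(x) = det(xI - L) has integer coefficients. Expanding the determinant yields x^8 - 16x^7 + 104x^6 - 352x^5 + 660x^4 - 672x^3 + 336x^2 - 64x. Since p(0) = det(-L) = 0, x divides p(x).

x^8 - 16x^7 + 104x^6 - 352x^5 + 660x^4 - 672x^3 + 336x^2 - 64x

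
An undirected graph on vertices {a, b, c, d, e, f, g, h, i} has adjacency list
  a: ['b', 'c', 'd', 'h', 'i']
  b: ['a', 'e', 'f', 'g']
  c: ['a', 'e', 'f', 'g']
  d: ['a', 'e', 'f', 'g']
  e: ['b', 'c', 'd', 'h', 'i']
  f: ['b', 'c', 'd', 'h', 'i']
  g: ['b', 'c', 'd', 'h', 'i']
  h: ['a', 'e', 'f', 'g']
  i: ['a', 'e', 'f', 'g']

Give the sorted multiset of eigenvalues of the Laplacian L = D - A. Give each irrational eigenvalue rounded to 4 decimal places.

[0, 4, 4, 4, 4, 5, 5, 5, 9]

Reading degrees in the order [a, b, c, d, e, f, g, h, i] gives [5, 4, 4, 4, 5, 5, 5, 4, 4]; set D = diag(5, 4, 4, 4, 5, 5, 5, 4, 4) and form L = D - A. Since every row of L sums to 0, the all-ones vector is in the kernel and 0 is an eigenvalue. The largest eigenvalue, 9, is at most the vertex count 9.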